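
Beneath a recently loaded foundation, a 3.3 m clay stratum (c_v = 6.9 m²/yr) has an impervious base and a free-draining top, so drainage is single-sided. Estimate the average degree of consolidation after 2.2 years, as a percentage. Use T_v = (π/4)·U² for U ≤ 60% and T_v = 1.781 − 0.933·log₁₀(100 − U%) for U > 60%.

U ≈ 97.4 %

Drainage path length: H_d = H = 3.3 m (single drainage).
T_v = c_v·t/H_d² = 6.9×2.2/3.3² = 1.3939.
T_v = 1.3939 corresponds to the U > 60% branch:
U = 1 − 10^((1.781 − T_v)/0.933)/100 = 0.974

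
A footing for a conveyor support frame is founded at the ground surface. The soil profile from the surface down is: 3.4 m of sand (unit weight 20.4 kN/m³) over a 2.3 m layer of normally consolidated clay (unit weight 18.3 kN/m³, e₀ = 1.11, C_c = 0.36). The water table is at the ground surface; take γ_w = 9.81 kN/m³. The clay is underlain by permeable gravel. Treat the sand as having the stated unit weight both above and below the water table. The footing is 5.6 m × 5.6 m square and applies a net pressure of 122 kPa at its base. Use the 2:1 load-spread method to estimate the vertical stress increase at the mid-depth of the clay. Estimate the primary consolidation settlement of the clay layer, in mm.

S_c ≈ 101 mm

Mid-depth of clay below the ground surface: z = 3.4 + 2.3/2 = 4.55 m.
Total vertical stress at mid-clay: σ_v = 20.4×3.4 + 18.3×1.15 = 90.405 kPa.
Pore pressure: u = 9.81×(4.55 − 0) = 44.636 kPa.
Initial effective stress: σ'_0 = σ_v − u = 90.405 − 44.636 = 45.769 kPa.
Stress increase at mid-clay by the 2:1 spreading method:
Δσ = qBL/((B+z)(L+z)) = 122×5.6×5.6/((5.6+4.55)(5.6+4.55)) = 37.137 kPa
Final effective stress: σ'_f = σ'_0 + Δσ = 45.769 + 37.137 = 82.906 kPa.
Normally consolidated clay, so the full stress increment lies on the virgin compression line:
S_c = C_c·H/(1+e₀)·log₁₀(σ'_f/σ'_0) = 0.36×2.3/(1+1.11)×log₁₀(82.906/45.769)
    = 0.39242 × 0.25801 = 0.1012 m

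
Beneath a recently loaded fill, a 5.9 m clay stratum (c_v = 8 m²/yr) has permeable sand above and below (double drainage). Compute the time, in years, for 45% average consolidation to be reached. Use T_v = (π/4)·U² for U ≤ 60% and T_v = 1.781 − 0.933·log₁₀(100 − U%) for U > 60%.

Drainage path length: H_d = H/2 = 2.95 m (double drainage).
U ≤ 60%: T_v = (π/4)·U² = (π/4)×0.45² = 0.15904.
t = T_v·H_d²/c_v = 0.15904×2.95²/8 = 0.173 years.

t ≈ 0.173 years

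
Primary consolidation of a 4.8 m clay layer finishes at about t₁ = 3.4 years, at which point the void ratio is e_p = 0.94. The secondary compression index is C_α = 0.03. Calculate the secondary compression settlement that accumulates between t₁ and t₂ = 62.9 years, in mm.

Secondary compression: S_s = C_α·H/(1+e_p)·log₁₀(t₂/t₁)
S_s = 0.03×4.8/(1+0.94)×log₁₀(62.9/3.4)
    = 0.07423 × 1.267 = 0.09406 m

S_s ≈ 94.1 mm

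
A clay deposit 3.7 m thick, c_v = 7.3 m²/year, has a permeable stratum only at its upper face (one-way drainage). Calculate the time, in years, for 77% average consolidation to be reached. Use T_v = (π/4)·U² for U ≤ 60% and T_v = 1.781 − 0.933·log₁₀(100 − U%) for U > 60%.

t ≈ 0.957 years

Drainage path length: H_d = H = 3.7 m (single drainage).
U > 60%: T_v = 1.781 − 0.933·log₁₀(100 − 77) = 0.51051.
t = T_v·H_d²/c_v = 0.51051×3.7²/7.3 = 0.9574 years.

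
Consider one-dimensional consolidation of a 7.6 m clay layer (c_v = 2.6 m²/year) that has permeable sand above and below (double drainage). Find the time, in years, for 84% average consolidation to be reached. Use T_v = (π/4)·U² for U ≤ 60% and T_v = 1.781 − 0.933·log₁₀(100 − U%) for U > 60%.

t ≈ 3.65 years

Drainage path length: H_d = H/2 = 3.8 m (double drainage).
U > 60%: T_v = 1.781 − 0.933·log₁₀(100 − 84) = 0.65756.
t = T_v·H_d²/c_v = 0.65756×3.8²/2.6 = 3.652 years.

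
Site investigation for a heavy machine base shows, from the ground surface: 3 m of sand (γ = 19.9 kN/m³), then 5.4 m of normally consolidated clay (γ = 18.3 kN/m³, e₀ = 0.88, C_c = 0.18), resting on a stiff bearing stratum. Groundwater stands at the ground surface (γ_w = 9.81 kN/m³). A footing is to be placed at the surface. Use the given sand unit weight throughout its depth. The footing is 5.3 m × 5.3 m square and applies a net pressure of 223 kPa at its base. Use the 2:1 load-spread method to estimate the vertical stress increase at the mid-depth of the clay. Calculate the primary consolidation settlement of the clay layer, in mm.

S_c ≈ 153 mm

Mid-depth of clay below the ground surface: z = 3 + 5.4/2 = 5.7 m.
Total vertical stress at mid-clay: σ_v = 19.9×3 + 18.3×2.7 = 109.11 kPa.
Pore pressure: u = 9.81×(5.7 − 0) = 55.917 kPa.
Initial effective stress: σ'_0 = σ_v − u = 109.11 − 55.917 = 53.193 kPa.
Stress increase at mid-clay by the 2:1 spreading method:
Δσ = qBL/((B+z)(L+z)) = 223×5.3×5.3/((5.3+5.7)(5.3+5.7)) = 51.769 kPa
Final effective stress: σ'_f = σ'_0 + Δσ = 53.193 + 51.769 = 104.96 kPa.
Normally consolidated clay, so the full stress increment lies on the virgin compression line:
S_c = C_c·H/(1+e₀)·log₁₀(σ'_f/σ'_0) = 0.18×5.4/(1+0.88)×log₁₀(104.96/53.193)
    = 0.51702 × 0.29517 = 0.1526 m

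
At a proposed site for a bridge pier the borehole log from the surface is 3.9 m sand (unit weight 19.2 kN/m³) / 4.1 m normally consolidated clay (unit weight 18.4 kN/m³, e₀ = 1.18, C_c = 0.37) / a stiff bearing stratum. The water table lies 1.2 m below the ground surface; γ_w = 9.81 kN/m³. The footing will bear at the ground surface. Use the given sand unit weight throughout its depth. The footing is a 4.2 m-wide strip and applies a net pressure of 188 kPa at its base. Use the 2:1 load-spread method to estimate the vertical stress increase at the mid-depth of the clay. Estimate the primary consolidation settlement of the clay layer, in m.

Mid-depth of clay below the ground surface: z = 3.9 + 4.1/2 = 5.95 m.
Total vertical stress at mid-clay: σ_v = 19.2×3.9 + 18.4×2.05 = 112.6 kPa.
Pore pressure: u = 9.81×(5.95 − 1.2) = 46.598 kPa.
Initial effective stress: σ'_0 = σ_v − u = 112.6 − 46.598 = 66.002 kPa.
Stress increase at mid-clay by the 2:1 spreading method:
Δσ = qB/(B+z) = 188×4.2/(4.2+5.95) = 77.793 kPa
Final effective stress: σ'_f = σ'_0 + Δσ = 66.002 + 77.793 = 143.8 kPa.
Normally consolidated clay, so the full stress increment lies on the virgin compression line:
S_c = C_c·H/(1+e₀)·log₁₀(σ'_f/σ'_0) = 0.37×4.1/(1+1.18)×log₁₀(143.8/66.002)
    = 0.69587 × 0.3382 = 0.2353 m

S_c ≈ 0.235 m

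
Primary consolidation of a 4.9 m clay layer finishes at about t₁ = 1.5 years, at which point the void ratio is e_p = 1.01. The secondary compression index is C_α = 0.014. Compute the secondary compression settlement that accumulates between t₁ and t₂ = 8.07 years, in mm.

S_s ≈ 24.9 mm

Secondary compression: S_s = C_α·H/(1+e_p)·log₁₀(t₂/t₁)
S_s = 0.014×4.9/(1+1.01)×log₁₀(8.07/1.5)
    = 0.03413 × 0.7308 = 0.02494 m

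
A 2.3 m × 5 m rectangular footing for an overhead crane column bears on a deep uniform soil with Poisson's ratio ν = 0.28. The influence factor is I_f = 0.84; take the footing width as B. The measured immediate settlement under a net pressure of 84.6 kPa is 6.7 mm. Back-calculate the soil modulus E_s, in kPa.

E_s ≈ 22500 kPa

S_e = q·B·(1−ν²)/E_s · I_f  ⇒  E_s = q·B·(1−ν²)·I_f / S_e.
E_s = 84.6 × 2.3 × 0.9216 × 0.84 / 0.0067 = 22480 kPa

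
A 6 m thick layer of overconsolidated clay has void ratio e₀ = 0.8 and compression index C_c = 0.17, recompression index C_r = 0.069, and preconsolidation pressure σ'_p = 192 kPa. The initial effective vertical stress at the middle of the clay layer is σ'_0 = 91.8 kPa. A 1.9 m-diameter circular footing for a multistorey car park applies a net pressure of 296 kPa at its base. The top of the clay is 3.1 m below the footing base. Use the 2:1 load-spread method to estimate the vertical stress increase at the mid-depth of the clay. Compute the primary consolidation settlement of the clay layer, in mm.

Mid-depth of clay below the footing base: z = 3.1 + 6/2 = 6.1 m.
Stress increase at mid-clay by the 2:1 spreading method:
Δσ ≈ qD²/(D+z)² = 296×1.9²/(1.9+6.1)² = 16.696 kPa
Final effective stress: σ'_f = 91.8 + 16.696 = 108.5 kPa.
σ'_f = 108.5 ≤ σ'_p = 192 kPa, so the clay remains overconsolidated and only the recompression index applies:
S_c = C_r·H/(1+e₀)·log₁₀(σ'_f/σ'_0) = 0.069×6/1.8×log₁₀(108.5/91.8)
    = 0.23 × 0.072587 = 0.01669 m

S_c ≈ 16.7 mm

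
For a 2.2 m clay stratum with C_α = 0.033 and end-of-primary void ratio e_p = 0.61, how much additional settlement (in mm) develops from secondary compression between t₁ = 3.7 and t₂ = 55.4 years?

Secondary compression: S_s = C_α·H/(1+e_p)·log₁₀(t₂/t₁)
S_s = 0.033×2.2/(1+0.61)×log₁₀(55.4/3.7)
    = 0.04509 × 1.175 = 0.053 m

S_s ≈ 53 mm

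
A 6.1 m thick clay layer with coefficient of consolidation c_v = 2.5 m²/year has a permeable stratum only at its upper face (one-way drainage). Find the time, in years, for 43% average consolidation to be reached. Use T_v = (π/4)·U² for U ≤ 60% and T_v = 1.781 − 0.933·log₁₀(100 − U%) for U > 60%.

Drainage path length: H_d = H = 6.1 m (single drainage).
U ≤ 60%: T_v = (π/4)·U² = (π/4)×0.43² = 0.14522.
t = T_v·H_d²/c_v = 0.14522×6.1²/2.5 = 2.161 years.

t ≈ 2.16 years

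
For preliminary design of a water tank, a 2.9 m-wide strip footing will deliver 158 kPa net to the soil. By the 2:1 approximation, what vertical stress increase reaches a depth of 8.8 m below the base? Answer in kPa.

By the 2:1 method the load spreads at 1 horizontal : 2 vertical, so at depth z the loaded area has grown by z in each plan dimension:
Δσ = qB/(B+z) = 158×2.9/(2.9+8.8) = 39.162 kPa

Δσ_z ≈ 39.2 kPa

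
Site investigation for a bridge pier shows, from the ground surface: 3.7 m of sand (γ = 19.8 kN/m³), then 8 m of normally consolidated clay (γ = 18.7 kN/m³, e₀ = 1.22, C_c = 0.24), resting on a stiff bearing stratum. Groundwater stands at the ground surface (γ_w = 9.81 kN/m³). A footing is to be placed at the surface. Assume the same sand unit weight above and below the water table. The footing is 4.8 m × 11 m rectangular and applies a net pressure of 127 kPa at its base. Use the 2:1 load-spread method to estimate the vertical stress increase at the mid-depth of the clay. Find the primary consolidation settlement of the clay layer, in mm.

Mid-depth of clay below the ground surface: z = 3.7 + 8/2 = 7.7 m.
Total vertical stress at mid-clay: σ_v = 19.8×3.7 + 18.7×4 = 148.06 kPa.
Pore pressure: u = 9.81×(7.7 − 0) = 75.537 kPa.
Initial effective stress: σ'_0 = σ_v − u = 148.06 − 75.537 = 72.523 kPa.
Stress increase at mid-clay by the 2:1 spreading method:
Δσ = qBL/((B+z)(L+z)) = 127×4.8×11/((4.8+7.7)(11+7.7)) = 28.687 kPa
Final effective stress: σ'_f = σ'_0 + Δσ = 72.523 + 28.687 = 101.21 kPa.
Normally consolidated clay, so the full stress increment lies on the virgin compression line:
S_c = C_c·H/(1+e₀)·log₁₀(σ'_f/σ'_0) = 0.24×8/(1+1.22)×log₁₀(101.21/72.523)
    = 0.86486 × 0.14475 = 0.1252 m

S_c ≈ 125 mm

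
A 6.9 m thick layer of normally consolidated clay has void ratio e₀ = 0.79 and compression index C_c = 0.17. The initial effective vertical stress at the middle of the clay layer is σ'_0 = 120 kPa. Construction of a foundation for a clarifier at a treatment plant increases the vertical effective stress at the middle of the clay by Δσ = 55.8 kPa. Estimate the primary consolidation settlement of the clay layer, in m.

S_c ≈ 0.109 m

Final effective stress: σ'_f = σ'_0 + Δσ = 120 + 55.8 = 175.8 kPa.
Normally consolidated clay, so the full stress increment lies on the virgin compression line:
S_c = C_c·H/(1+e₀)·log₁₀(σ'_f/σ'_0) = 0.17×6.9/(1+0.79)×log₁₀(175.8/120)
    = 0.65531 × 0.16584 = 0.1087 m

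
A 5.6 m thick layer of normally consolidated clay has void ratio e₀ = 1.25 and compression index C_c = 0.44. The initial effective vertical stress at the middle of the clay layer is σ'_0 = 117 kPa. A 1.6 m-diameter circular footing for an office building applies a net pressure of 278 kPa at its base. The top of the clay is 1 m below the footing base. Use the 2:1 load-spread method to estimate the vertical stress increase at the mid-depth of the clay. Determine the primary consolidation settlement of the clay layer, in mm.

S_c ≈ 90.1 mm

Mid-depth of clay below the footing base: z = 1 + 5.6/2 = 3.8 m.
Stress increase at mid-clay by the 2:1 spreading method:
Δσ ≈ qD²/(D+z)² = 278×1.6²/(1.6+3.8)² = 24.406 kPa
Final effective stress: σ'_f = σ'_0 + Δσ = 117 + 24.406 = 141.41 kPa.
Normally consolidated clay, so the full stress increment lies on the virgin compression line:
S_c = C_c·H/(1+e₀)·log₁₀(σ'_f/σ'_0) = 0.44×5.6/(1+1.25)×log₁₀(141.41/117)
    = 1.0951 × 0.082294 = 0.09012 m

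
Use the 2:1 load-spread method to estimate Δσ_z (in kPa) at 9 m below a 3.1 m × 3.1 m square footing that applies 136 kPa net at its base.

Δσ_z ≈ 8.93 kPa

By the 2:1 method the load spreads at 1 horizontal : 2 vertical, so at depth z the loaded area has grown by z in each plan dimension:
Δσ = qBL/((B+z)(L+z)) = 136×3.1×3.1/((3.1+9)(3.1+9)) = 8.9267 kPa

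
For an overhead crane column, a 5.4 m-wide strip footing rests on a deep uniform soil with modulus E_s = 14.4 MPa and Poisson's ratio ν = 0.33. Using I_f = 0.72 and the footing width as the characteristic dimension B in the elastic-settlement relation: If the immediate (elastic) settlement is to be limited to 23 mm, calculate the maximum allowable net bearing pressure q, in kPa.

q ≈ 95.6 kPa

E_s = 14.4 MPa = 14400 kPa.
S_e = q·B·(1−ν²)/E_s · I_f  ⇒  q = S_e·E_s / (B·(1−ν²)·I_f).
q = 0.023 × 14400 / (5.4 × 0.8911 × 0.72) = 95.6 kPa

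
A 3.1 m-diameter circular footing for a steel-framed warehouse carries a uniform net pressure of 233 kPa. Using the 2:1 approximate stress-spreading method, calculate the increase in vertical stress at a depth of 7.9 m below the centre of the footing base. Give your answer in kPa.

Δσ_z ≈ 18.5 kPa

By the 2:1 method the load spreads at 1 horizontal : 2 vertical, so at depth z the loaded area has grown by z in each plan dimension:
Δσ ≈ qD²/(D+z)² = 233×3.1²/(3.1+7.9)² = 18.505 kPa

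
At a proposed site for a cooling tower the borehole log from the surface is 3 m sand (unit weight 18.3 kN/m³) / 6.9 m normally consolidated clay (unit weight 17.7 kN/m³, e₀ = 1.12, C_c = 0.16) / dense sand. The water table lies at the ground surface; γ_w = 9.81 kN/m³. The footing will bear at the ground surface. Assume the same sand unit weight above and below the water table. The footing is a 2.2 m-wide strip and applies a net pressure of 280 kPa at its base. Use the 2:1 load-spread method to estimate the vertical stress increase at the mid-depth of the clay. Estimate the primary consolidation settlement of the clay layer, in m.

S_c ≈ 0.193 m

Mid-depth of clay below the ground surface: z = 3 + 6.9/2 = 6.45 m.
Total vertical stress at mid-clay: σ_v = 18.3×3 + 17.7×3.45 = 115.97 kPa.
Pore pressure: u = 9.81×(6.45 − 0) = 63.275 kPa.
Initial effective stress: σ'_0 = σ_v − u = 115.97 − 63.275 = 52.695 kPa.
Stress increase at mid-clay by the 2:1 spreading method:
Δσ = qB/(B+z) = 280×2.2/(2.2+6.45) = 71.214 kPa
Final effective stress: σ'_f = σ'_0 + Δσ = 52.695 + 71.214 = 123.91 kPa.
Normally consolidated clay, so the full stress increment lies on the virgin compression line:
S_c = C_c·H/(1+e₀)·log₁₀(σ'_f/σ'_0) = 0.16×6.9/(1+1.12)×log₁₀(123.91/52.695)
    = 0.52075 × 0.37134 = 0.1934 m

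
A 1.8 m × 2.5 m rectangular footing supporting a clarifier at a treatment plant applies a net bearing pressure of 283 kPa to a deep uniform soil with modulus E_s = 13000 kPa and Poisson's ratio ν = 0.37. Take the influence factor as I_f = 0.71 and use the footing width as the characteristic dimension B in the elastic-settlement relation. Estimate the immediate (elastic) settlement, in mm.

S_e ≈ 24 mm

Immediate (elastic) settlement: S_e = q·B·(1−ν²)/E_s · I_f.
S_e = 283 × 1.8 × (1 − 0.37²) / 13000 × 0.71
    = 283 × 1.8 × 0.8631 / 13000 × 0.71
    = 0.02401 m = 24.01 mm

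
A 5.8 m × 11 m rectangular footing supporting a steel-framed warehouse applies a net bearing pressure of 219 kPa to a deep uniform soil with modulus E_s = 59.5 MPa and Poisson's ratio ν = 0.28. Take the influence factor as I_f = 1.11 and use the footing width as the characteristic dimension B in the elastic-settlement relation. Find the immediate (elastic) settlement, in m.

Immediate (elastic) settlement: S_e = q·B·(1−ν²)/E_s · I_f.
E_s = 59.5 MPa = 59500 kPa.
S_e = 219 × 5.8 × (1 − 0.28²) / 59500 × 1.11
    = 219 × 5.8 × 0.9216 / 59500 × 1.11
    = 0.02184 m

S_e ≈ 0.0218 m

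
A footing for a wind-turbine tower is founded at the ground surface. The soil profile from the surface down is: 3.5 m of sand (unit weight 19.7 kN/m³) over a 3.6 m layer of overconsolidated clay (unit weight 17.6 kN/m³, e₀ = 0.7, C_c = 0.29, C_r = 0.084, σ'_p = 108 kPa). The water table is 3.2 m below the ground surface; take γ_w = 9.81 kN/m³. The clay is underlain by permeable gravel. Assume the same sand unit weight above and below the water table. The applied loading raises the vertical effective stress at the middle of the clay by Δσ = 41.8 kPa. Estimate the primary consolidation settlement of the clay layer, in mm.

S_c ≈ 55.3 mm

Mid-depth of clay below the ground surface: z = 3.5 + 3.6/2 = 5.3 m.
Total vertical stress at mid-clay: σ_v = 19.7×3.5 + 17.6×1.8 = 100.63 kPa.
Pore pressure: u = 9.81×(5.3 − 3.2) = 20.601 kPa.
Initial effective stress: σ'_0 = σ_v − u = 100.63 − 20.601 = 80.029 kPa.
Final effective stress: σ'_f = 80.029 + 41.8 = 121.83 kPa.
σ'_f = 121.83 > σ'_p = 108 kPa, so the stress path crosses the preconsolidation pressure — recompression up to σ'_p, then virgin compression beyond:
S_c = H/(1+e₀)·[C_r·log₁₀(σ'_p/σ'_0) + C_c·log₁₀(σ'_f/σ'_p)]
    = 3.6/1.7 × [0.084×log₁₀(108/80.029) + 0.29×log₁₀(121.83/108)]
    = 2.1176 × [0.010935 + 0.015176] = 0.05529 m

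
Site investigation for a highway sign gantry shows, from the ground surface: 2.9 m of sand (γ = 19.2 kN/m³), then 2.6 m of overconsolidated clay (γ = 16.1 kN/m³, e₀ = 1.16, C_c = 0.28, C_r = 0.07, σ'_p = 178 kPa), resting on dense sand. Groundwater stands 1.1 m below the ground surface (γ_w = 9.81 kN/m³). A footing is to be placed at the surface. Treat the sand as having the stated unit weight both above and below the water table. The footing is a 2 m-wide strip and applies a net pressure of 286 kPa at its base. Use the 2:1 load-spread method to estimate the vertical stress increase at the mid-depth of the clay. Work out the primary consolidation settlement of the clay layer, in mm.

S_c ≈ 40.2 mm

Mid-depth of clay below the ground surface: z = 2.9 + 2.6/2 = 4.2 m.
Total vertical stress at mid-clay: σ_v = 19.2×2.9 + 16.1×1.3 = 76.61 kPa.
Pore pressure: u = 9.81×(4.2 − 1.1) = 30.411 kPa.
Initial effective stress: σ'_0 = σ_v − u = 76.61 − 30.411 = 46.199 kPa.
Stress increase at mid-clay by the 2:1 spreading method:
Δσ = qB/(B+z) = 286×2/(2+4.2) = 92.258 kPa
Final effective stress: σ'_f = 46.199 + 92.258 = 138.46 kPa.
σ'_f = 138.46 ≤ σ'_p = 178 kPa, so the clay remains overconsolidated and only the recompression index applies:
S_c = C_r·H/(1+e₀)·log₁₀(σ'_f/σ'_0) = 0.07×2.6/2.16×log₁₀(138.46/46.199)
    = 0.084259 × 0.47669 = 0.04017 m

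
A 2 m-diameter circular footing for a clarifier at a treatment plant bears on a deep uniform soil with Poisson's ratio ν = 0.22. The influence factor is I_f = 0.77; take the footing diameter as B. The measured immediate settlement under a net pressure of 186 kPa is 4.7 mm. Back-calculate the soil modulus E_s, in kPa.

E_s ≈ 58000 kPa

S_e = q·B·(1−ν²)/E_s · I_f  ⇒  E_s = q·B·(1−ν²)·I_f / S_e.
E_s = 186 × 2 × 0.9516 × 0.77 / 0.0047 = 57990 kPa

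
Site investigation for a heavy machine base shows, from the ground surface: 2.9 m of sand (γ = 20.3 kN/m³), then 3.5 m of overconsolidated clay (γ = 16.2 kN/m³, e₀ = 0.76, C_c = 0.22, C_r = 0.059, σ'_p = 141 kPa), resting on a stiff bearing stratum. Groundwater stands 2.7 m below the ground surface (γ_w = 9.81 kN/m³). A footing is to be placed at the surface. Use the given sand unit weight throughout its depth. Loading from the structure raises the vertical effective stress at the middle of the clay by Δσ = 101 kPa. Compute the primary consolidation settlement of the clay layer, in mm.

S_c ≈ 71.6 mm

Mid-depth of clay below the ground surface: z = 2.9 + 3.5/2 = 4.65 m.
Total vertical stress at mid-clay: σ_v = 20.3×2.9 + 16.2×1.75 = 87.22 kPa.
Pore pressure: u = 9.81×(4.65 − 2.7) = 19.13 kPa.
Initial effective stress: σ'_0 = σ_v − u = 87.22 − 19.13 = 68.09 kPa.
Final effective stress: σ'_f = 68.09 + 101 = 169.09 kPa.
σ'_f = 169.09 > σ'_p = 141 kPa, so the stress path crosses the preconsolidation pressure — recompression up to σ'_p, then virgin compression beyond:
S_c = H/(1+e₀)·[C_r·log₁₀(σ'_p/σ'_0) + C_c·log₁₀(σ'_f/σ'_p)]
    = 3.5/1.76 × [0.059×log₁₀(141/68.09) + 0.22×log₁₀(169.09/141)]
    = 1.9886 × [0.018652 + 0.017358] = 0.07161 m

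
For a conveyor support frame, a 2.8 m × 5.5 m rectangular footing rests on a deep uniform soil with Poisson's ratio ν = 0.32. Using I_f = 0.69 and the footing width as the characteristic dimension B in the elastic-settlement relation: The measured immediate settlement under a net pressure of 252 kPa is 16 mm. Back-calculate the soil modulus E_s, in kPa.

S_e = q·B·(1−ν²)/E_s · I_f  ⇒  E_s = q·B·(1−ν²)·I_f / S_e.
E_s = 252 × 2.8 × 0.8976 × 0.69 / 0.016 = 27310 kPa

E_s ≈ 27300 kPa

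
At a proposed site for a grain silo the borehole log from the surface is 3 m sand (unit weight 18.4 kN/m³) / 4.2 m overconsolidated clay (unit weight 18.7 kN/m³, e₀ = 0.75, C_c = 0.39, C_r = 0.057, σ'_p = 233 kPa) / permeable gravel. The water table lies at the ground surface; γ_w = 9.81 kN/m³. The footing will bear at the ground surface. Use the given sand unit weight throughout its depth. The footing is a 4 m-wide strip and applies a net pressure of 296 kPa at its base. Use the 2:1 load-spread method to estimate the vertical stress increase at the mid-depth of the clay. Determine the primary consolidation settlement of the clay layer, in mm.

Mid-depth of clay below the ground surface: z = 3 + 4.2/2 = 5.1 m.
Total vertical stress at mid-clay: σ_v = 18.4×3 + 18.7×2.1 = 94.47 kPa.
Pore pressure: u = 9.81×(5.1 − 0) = 50.031 kPa.
Initial effective stress: σ'_0 = σ_v − u = 94.47 − 50.031 = 44.439 kPa.
Stress increase at mid-clay by the 2:1 spreading method:
Δσ = qB/(B+z) = 296×4/(4+5.1) = 130.11 kPa
Final effective stress: σ'_f = 44.439 + 130.11 = 174.55 kPa.
σ'_f = 174.55 ≤ σ'_p = 233 kPa, so the clay remains overconsolidated and only the recompression index applies:
S_c = C_r·H/(1+e₀)·log₁₀(σ'_f/σ'_0) = 0.057×4.2/1.75×log₁₀(174.55/44.439)
    = 0.1368 × 0.59416 = 0.08128 m

S_c ≈ 81.3 mm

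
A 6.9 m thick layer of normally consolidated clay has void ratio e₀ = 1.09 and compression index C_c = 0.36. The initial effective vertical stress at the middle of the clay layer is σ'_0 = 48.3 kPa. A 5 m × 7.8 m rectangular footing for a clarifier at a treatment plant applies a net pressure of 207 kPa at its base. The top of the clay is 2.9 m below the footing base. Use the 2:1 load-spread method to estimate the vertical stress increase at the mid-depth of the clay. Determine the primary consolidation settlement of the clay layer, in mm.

Mid-depth of clay below the footing base: z = 2.9 + 6.9/2 = 6.35 m.
Stress increase at mid-clay by the 2:1 spreading method:
Δσ = qBL/((B+z)(L+z)) = 207×5×7.8/((5+6.35)(7.8+6.35)) = 50.267 kPa
Final effective stress: σ'_f = σ'_0 + Δσ = 48.3 + 50.267 = 98.567 kPa.
Normally consolidated clay, so the full stress increment lies on the virgin compression line:
S_c = C_c·H/(1+e₀)·log₁₀(σ'_f/σ'_0) = 0.36×6.9/(1+1.09)×log₁₀(98.567/48.3)
    = 1.1885 × 0.30978 = 0.3682 m

S_c ≈ 368 mm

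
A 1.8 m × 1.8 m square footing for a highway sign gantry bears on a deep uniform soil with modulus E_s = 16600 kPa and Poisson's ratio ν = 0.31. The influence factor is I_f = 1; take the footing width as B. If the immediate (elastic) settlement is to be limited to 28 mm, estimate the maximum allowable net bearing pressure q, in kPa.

q ≈ 286 kPa

S_e = q·B·(1−ν²)/E_s · I_f  ⇒  q = S_e·E_s / (B·(1−ν²)·I_f).
q = 0.028 × 16600 / (1.8 × 0.9039 × 1) = 285.7 kPa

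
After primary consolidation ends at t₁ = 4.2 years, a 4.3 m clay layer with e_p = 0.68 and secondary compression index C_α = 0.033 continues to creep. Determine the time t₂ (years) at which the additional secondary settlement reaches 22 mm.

t₂ ≈ 7.65 years

S_s = C_α·H/(1+e_p)·log₁₀(t₂/t₁) ⇒ log₁₀(t₂/t₁) = S_s·(1+e_p)/(C_α·H).
log₁₀(t₂/t₁) = 0.022 × (1+0.68) / (0.033×4.3) = 0.2605
t₂ = t₁ × 10^0.2605 = 4.2 × 1.822 = 7.651 years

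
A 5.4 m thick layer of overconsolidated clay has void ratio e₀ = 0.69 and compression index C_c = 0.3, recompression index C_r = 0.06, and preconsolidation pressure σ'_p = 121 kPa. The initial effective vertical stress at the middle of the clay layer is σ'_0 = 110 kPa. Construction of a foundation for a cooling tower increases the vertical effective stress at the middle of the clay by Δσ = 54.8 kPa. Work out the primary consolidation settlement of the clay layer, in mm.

S_c ≈ 137 mm

Final effective stress: σ'_f = 110 + 54.8 = 164.8 kPa.
σ'_f = 164.8 > σ'_p = 121 kPa, so the stress path crosses the preconsolidation pressure — recompression up to σ'_p, then virgin compression beyond:
S_c = H/(1+e₀)·[C_r·log₁₀(σ'_p/σ'_0) + C_c·log₁₀(σ'_f/σ'_p)]
    = 5.4/1.69 × [0.06×log₁₀(121/110) + 0.3×log₁₀(164.8/121)]
    = 3.1953 × [0.0024836 + 0.040252] = 0.1366 m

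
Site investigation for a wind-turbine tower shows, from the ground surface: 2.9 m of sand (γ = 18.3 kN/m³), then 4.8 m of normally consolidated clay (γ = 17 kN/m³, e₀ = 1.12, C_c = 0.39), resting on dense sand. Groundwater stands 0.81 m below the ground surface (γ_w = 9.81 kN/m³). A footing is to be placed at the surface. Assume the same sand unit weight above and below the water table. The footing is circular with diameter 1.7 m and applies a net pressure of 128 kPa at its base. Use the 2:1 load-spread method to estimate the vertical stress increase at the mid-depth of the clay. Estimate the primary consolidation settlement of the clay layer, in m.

Mid-depth of clay below the ground surface: z = 2.9 + 4.8/2 = 5.3 m.
Total vertical stress at mid-clay: σ_v = 18.3×2.9 + 17×2.4 = 93.87 kPa.
Pore pressure: u = 9.81×(5.3 − 0.81) = 44.047 kPa.
Initial effective stress: σ'_0 = σ_v − u = 93.87 − 44.047 = 49.823 kPa.
Stress increase at mid-clay by the 2:1 spreading method:
Δσ ≈ qD²/(D+z)² = 128×1.7²/(1.7+5.3)² = 7.5494 kPa
Final effective stress: σ'_f = σ'_0 + Δσ = 49.823 + 7.5494 = 57.372 kPa.
Normally consolidated clay, so the full stress increment lies on the virgin compression line:
S_c = C_c·H/(1+e₀)·log₁₀(σ'_f/σ'_0) = 0.39×4.8/(1+1.12)×log₁₀(57.372/49.823)
    = 0.88302 × 0.06127 = 0.0541 m

S_c ≈ 0.0541 m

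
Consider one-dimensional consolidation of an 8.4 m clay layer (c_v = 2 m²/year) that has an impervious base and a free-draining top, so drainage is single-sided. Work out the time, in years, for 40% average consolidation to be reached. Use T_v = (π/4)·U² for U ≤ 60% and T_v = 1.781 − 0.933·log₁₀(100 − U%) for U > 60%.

Drainage path length: H_d = H = 8.4 m (single drainage).
U ≤ 60%: T_v = (π/4)·U² = (π/4)×0.4² = 0.12566.
t = T_v·H_d²/c_v = 0.12566×8.4²/2 = 4.433 years.

t ≈ 4.43 years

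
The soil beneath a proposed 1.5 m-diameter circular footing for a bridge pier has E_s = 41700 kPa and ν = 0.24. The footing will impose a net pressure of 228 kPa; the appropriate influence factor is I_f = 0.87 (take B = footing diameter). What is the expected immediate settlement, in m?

Immediate (elastic) settlement: S_e = q·B·(1−ν²)/E_s · I_f.
S_e = 228 × 1.5 × (1 − 0.24²) / 41700 × 0.87
    = 228 × 1.5 × 0.9424 / 41700 × 0.87
    = 0.006724 m

S_e ≈ 0.00672 m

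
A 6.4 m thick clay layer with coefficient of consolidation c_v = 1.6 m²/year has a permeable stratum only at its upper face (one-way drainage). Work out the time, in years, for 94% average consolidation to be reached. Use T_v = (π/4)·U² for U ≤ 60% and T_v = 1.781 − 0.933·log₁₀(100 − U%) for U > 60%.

Drainage path length: H_d = H = 6.4 m (single drainage).
U > 60%: T_v = 1.781 − 0.933·log₁₀(100 − 94) = 1.055.
t = T_v·H_d²/c_v = 1.055×6.4²/1.6 = 27.01 years.

t ≈ 27 years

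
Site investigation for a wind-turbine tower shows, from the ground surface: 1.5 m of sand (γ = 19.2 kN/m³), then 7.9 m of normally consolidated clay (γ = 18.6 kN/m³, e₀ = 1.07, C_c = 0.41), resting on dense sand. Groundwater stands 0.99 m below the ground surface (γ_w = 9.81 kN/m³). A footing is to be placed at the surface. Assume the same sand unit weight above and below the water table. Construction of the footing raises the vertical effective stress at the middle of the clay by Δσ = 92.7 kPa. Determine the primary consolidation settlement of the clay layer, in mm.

Mid-depth of clay below the ground surface: z = 1.5 + 7.9/2 = 5.45 m.
Total vertical stress at mid-clay: σ_v = 19.2×1.5 + 18.6×3.95 = 102.27 kPa.
Pore pressure: u = 9.81×(5.45 − 0.99) = 43.753 kPa.
Initial effective stress: σ'_0 = σ_v − u = 102.27 − 43.753 = 58.517 kPa.
Final effective stress: σ'_f = σ'_0 + Δσ = 58.517 + 92.7 = 151.22 kPa.
Normally consolidated clay, so the full stress increment lies on the virgin compression line:
S_c = C_c·H/(1+e₀)·log₁₀(σ'_f/σ'_0) = 0.41×7.9/(1+1.07)×log₁₀(151.22/58.517)
    = 1.5647 × 0.41233 = 0.6452 m

S_c ≈ 645 mm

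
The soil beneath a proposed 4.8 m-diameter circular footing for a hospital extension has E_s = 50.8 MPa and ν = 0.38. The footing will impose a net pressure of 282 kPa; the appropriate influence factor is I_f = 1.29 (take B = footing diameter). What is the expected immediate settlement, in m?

S_e ≈ 0.0294 m

Immediate (elastic) settlement: S_e = q·B·(1−ν²)/E_s · I_f.
E_s = 50.8 MPa = 50800 kPa.
S_e = 282 × 4.8 × (1 − 0.38²) / 50800 × 1.29
    = 282 × 4.8 × 0.8556 / 50800 × 1.29
    = 0.02941 m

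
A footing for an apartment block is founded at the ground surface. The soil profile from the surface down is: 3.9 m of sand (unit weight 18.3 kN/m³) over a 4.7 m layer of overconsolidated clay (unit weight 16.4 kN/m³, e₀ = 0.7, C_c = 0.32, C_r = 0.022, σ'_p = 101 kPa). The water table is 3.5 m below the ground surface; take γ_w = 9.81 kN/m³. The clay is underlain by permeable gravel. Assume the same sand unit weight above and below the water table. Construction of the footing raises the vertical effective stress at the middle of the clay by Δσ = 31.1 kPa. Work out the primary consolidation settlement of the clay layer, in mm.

Mid-depth of clay below the ground surface: z = 3.9 + 4.7/2 = 6.25 m.
Total vertical stress at mid-clay: σ_v = 18.3×3.9 + 16.4×2.35 = 109.91 kPa.
Pore pressure: u = 9.81×(6.25 − 3.5) = 26.978 kPa.
Initial effective stress: σ'_0 = σ_v − u = 109.91 − 26.978 = 82.932 kPa.
Final effective stress: σ'_f = 82.932 + 31.1 = 114.03 kPa.
σ'_f = 114.03 > σ'_p = 101 kPa, so the stress path crosses the preconsolidation pressure — recompression up to σ'_p, then virgin compression beyond:
S_c = H/(1+e₀)·[C_r·log₁₀(σ'_p/σ'_0) + C_c·log₁₀(σ'_f/σ'_p)]
    = 4.7/1.7 × [0.022×log₁₀(101/82.932) + 0.32×log₁₀(114.03/101)]
    = 2.7647 × [0.0018832 + 0.016863] = 0.05183 m

S_c ≈ 51.8 mm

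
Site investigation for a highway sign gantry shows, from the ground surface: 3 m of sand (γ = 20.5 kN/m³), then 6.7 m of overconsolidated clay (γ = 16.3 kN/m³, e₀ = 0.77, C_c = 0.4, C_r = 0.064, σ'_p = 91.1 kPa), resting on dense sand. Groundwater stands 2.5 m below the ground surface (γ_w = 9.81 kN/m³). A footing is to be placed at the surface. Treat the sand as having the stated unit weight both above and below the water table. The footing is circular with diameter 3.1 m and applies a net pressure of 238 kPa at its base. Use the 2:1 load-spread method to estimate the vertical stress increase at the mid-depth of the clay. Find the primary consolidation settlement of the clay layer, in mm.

Mid-depth of clay below the ground surface: z = 3 + 6.7/2 = 6.35 m.
Total vertical stress at mid-clay: σ_v = 20.5×3 + 16.3×3.35 = 116.11 kPa.
Pore pressure: u = 9.81×(6.35 − 2.5) = 37.769 kPa.
Initial effective stress: σ'_0 = σ_v − u = 116.11 − 37.769 = 78.341 kPa.
Stress increase at mid-clay by the 2:1 spreading method:
Δσ ≈ qD²/(D+z)² = 238×3.1²/(3.1+6.35)² = 25.612 kPa
Final effective stress: σ'_f = 78.341 + 25.612 = 103.95 kPa.
σ'_f = 103.95 > σ'_p = 91.1 kPa, so the stress path crosses the preconsolidation pressure — recompression up to σ'_p, then virgin compression beyond:
S_c = H/(1+e₀)·[C_r·log₁₀(σ'_p/σ'_0) + C_c·log₁₀(σ'_f/σ'_p)]
    = 6.7/1.77 × [0.064×log₁₀(91.1/78.341) + 0.4×log₁₀(103.95/91.1)]
    = 3.7853 × [0.0041939 + 0.022922] = 0.1026 m

S_c ≈ 103 mm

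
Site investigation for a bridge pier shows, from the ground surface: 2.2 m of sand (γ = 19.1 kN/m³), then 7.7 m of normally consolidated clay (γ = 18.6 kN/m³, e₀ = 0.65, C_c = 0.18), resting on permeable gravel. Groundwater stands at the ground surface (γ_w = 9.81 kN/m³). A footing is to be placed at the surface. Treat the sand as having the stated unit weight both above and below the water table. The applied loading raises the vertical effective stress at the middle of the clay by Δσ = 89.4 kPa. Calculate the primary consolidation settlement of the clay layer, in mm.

Mid-depth of clay below the ground surface: z = 2.2 + 7.7/2 = 6.05 m.
Total vertical stress at mid-clay: σ_v = 19.1×2.2 + 18.6×3.85 = 113.63 kPa.
Pore pressure: u = 9.81×(6.05 − 0) = 59.351 kPa.
Initial effective stress: σ'_0 = σ_v − u = 113.63 − 59.351 = 54.279 kPa.
Final effective stress: σ'_f = σ'_0 + Δσ = 54.279 + 89.4 = 143.68 kPa.
Normally consolidated clay, so the full stress increment lies on the virgin compression line:
S_c = C_c·H/(1+e₀)·log₁₀(σ'_f/σ'_0) = 0.18×7.7/(1+0.65)×log₁₀(143.68/54.279)
    = 0.84 × 0.42276 = 0.3551 m

S_c ≈ 355 mm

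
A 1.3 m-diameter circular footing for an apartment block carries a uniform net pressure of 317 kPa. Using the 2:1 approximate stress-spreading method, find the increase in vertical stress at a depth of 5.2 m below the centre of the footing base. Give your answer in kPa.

By the 2:1 method the load spreads at 1 horizontal : 2 vertical, so at depth z the loaded area has grown by z in each plan dimension:
Δσ ≈ qD²/(D+z)² = 317×1.3²/(1.3+5.2)² = 12.68 kPa

Δσ_z ≈ 12.7 kPa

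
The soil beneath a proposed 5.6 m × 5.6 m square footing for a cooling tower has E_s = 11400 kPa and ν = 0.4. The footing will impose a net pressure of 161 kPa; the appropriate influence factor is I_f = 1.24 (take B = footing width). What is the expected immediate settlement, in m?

S_e ≈ 0.0824 m

Immediate (elastic) settlement: S_e = q·B·(1−ν²)/E_s · I_f.
S_e = 161 × 5.6 × (1 − 0.4²) / 11400 × 1.24
    = 161 × 5.6 × 0.84 / 11400 × 1.24
    = 0.08238 m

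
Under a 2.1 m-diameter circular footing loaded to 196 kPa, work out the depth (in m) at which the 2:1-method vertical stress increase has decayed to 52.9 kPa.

z ≈ 1.94 m

2:1 spreading — at depth z the loaded area has grown by z in each plan dimension:
qD²/(D+z)² = Δσ_z ⇒ z = D(√(q/Δσ_z) − 1) = 2.1×(√(196/52.9) − 1) = 1.942 m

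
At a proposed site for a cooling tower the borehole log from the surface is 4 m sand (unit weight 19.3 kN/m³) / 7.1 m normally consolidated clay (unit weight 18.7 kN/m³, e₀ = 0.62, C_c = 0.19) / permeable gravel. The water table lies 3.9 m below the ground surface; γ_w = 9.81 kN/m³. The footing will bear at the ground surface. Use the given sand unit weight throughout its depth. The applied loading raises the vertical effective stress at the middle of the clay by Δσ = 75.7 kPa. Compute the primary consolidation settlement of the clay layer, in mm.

S_c ≈ 192 mm

Mid-depth of clay below the ground surface: z = 4 + 7.1/2 = 7.55 m.
Total vertical stress at mid-clay: σ_v = 19.3×4 + 18.7×3.55 = 143.58 kPa.
Pore pressure: u = 9.81×(7.55 − 3.9) = 35.806 kPa.
Initial effective stress: σ'_0 = σ_v − u = 143.58 − 35.806 = 107.77 kPa.
Final effective stress: σ'_f = σ'_0 + Δσ = 107.77 + 75.7 = 183.47 kPa.
Normally consolidated clay, so the full stress increment lies on the virgin compression line:
S_c = C_c·H/(1+e₀)·log₁₀(σ'_f/σ'_0) = 0.19×7.1/(1+0.62)×log₁₀(183.47/107.77)
    = 0.83272 × 0.23107 = 0.1924 m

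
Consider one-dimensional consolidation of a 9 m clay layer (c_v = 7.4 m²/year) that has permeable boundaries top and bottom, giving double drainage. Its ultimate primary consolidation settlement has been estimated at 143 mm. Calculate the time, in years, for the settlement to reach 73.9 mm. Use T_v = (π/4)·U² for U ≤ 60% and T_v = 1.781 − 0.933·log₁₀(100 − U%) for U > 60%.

Drainage path length: H_d = H/2 = 4.5 m (double drainage).
U = S(t)/S_ult = 73.9/143 = 0.5168.
U ≤ 60%: T_v = (π/4)·U² = (π/4)×0.51678² = 0.20975.
t = T_v·H_d²/c_v = 0.20975×4.5²/7.4 = 0.574 years.

t ≈ 0.574 years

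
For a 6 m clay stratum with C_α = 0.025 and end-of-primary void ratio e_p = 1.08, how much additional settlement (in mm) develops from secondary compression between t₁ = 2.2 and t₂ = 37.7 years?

Secondary compression: S_s = C_α·H/(1+e_p)·log₁₀(t₂/t₁)
S_s = 0.025×6/(1+1.08)×log₁₀(37.7/2.2)
    = 0.07212 × 1.234 = 0.08898 m

S_s ≈ 89 mm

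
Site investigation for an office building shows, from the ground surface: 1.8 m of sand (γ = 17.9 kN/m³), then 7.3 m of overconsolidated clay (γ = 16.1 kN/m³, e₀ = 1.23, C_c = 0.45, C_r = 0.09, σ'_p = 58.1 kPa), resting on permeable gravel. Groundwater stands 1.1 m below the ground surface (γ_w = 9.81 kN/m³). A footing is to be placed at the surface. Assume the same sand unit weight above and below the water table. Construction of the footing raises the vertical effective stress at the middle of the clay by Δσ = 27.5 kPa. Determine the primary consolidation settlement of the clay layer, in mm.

Mid-depth of clay below the ground surface: z = 1.8 + 7.3/2 = 5.45 m.
Total vertical stress at mid-clay: σ_v = 17.9×1.8 + 16.1×3.65 = 90.985 kPa.
Pore pressure: u = 9.81×(5.45 − 1.1) = 42.673 kPa.
Initial effective stress: σ'_0 = σ_v − u = 90.985 − 42.673 = 48.312 kPa.
Final effective stress: σ'_f = 48.312 + 27.5 = 75.812 kPa.
σ'_f = 75.812 > σ'_p = 58.1 kPa, so the stress path crosses the preconsolidation pressure — recompression up to σ'_p, then virgin compression beyond:
S_c = H/(1+e₀)·[C_r·log₁₀(σ'_p/σ'_0) + C_c·log₁₀(σ'_f/σ'_p)]
    = 7.3/2.23 × [0.09×log₁₀(58.1/48.312) + 0.45×log₁₀(75.812/58.1)]
    = 3.2735 × [0.0072109 + 0.052003] = 0.1938 m

S_c ≈ 194 mm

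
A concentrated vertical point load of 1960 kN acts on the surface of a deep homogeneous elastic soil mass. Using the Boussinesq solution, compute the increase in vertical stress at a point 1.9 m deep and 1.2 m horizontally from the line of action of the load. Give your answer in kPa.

Boussinesq vertical stress below a point load on an elastic half-space:
Δσ_z = 3P/(2πz²) · [1 + (r/z)²]^(−5/2)
r/z = 1.2/1.9 = 0.63158; [1+(r/z)²]^(−5/2) = 0.43206.
Δσ_z = 3×1960/(2π×1.9²) × 0.43206 = 259.23 × 0.43206 = 112 kPa

Δσ_z ≈ 112 kPa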